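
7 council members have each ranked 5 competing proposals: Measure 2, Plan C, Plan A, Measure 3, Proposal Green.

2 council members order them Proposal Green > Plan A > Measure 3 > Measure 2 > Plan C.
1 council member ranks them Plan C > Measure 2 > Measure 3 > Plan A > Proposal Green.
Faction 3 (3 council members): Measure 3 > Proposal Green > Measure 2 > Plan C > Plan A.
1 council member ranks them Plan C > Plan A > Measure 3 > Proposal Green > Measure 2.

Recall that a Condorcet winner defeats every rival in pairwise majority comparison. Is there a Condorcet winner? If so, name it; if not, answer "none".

Pairwise majorities:
Measure 2 vs Plan C: 5 to 2, Measure 2.
Measure 2 vs Plan A: Measure 2 preferred on 1+3 = 4 ballots; Measure 2 wins 4–3.
Measure 2 vs Measure 3: Measure 3 wins 6–1.
Measure 2 vs Proposal Green: 1 for Measure 2, 6 for Proposal Green — Proposal Green by 6–1.
Plan C vs Plan A: 5 to 2, Plan C.
Plan C vs Measure 3: Measure 3 wins 5–2.
Plan C–Proposal Green: Proposal Green 5–2.
Plan A–Measure 3: Measure 3 4–3.
Plan A vs Proposal Green: Proposal Green, 5–2.
Measure 3 vs Proposal Green: 1+3+1 = 5 for Measure 3, 2 for Proposal Green — Measure 3 by 5–2.
Only Measure 3 has no losses; Measure 3 is the Condorcet winner.

Measure 3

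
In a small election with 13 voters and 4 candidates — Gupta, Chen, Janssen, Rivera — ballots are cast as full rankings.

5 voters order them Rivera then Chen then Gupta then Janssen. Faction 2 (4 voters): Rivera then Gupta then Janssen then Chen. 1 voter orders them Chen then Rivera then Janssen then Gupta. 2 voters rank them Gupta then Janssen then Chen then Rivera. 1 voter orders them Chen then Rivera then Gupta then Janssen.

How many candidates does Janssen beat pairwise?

0

Janssen against each rival (13 voters):
Janssen vs Gupta: Gupta, 12–1.
Janssen vs Chen: Janssen is ranked higher on 4+2 = 6 ballots, Chen on 7. Chen wins 7–6.
Janssen vs Rivera: 2 to 11, Rivera.
Janssen beats no one; loses to Gupta, Chen, Rivera — 0 pairwise wins.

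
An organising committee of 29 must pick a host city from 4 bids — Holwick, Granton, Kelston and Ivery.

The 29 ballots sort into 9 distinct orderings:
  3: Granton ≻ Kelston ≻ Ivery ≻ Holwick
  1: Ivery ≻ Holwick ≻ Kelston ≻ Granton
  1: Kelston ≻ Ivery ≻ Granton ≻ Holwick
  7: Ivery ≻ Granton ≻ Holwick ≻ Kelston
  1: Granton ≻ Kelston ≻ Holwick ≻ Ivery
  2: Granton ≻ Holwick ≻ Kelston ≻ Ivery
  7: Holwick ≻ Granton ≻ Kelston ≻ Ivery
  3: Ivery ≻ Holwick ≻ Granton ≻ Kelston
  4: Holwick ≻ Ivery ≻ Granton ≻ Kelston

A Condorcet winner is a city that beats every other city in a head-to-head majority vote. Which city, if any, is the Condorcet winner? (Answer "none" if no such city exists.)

Ivery

Pairwise majorities:
Holwick vs Granton: 1+7+3+4 = 15 for Holwick, 14 for Granton — Holwick by 15–14.
Holwick vs Kelston: 24 to 5, Holwick.
Holwick vs Ivery: Ivery, 15–14.
Granton–Kelston: Granton 27–2.
Granton vs Ivery: Ivery wins 16–13.
Kelston vs Ivery: 3+1+1+2+7 = 14 for Kelston, 15 for Ivery — Ivery by 15–14.
Only Ivery has no losses; Ivery is the Condorcet winner.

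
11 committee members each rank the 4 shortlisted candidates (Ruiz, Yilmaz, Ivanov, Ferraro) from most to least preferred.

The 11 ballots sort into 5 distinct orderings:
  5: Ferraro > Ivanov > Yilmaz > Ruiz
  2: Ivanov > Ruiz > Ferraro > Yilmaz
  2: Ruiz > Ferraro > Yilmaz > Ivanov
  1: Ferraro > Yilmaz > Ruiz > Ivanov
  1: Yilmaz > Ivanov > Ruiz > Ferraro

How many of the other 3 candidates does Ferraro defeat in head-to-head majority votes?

Ferraro against each rival (11 committee members):
Ferraro vs Ruiz: Ferraro, 6–5.
Ferraro vs Yilmaz: 5+2+2+1 = 10 for Ferraro, 1 for Yilmaz — Ferraro by 10–1.
Ferraro vs Ivanov: Ferraro wins 8–3.
Ferraro beats Ruiz, Yilmaz, Ivanov — 3 pairwise wins.

3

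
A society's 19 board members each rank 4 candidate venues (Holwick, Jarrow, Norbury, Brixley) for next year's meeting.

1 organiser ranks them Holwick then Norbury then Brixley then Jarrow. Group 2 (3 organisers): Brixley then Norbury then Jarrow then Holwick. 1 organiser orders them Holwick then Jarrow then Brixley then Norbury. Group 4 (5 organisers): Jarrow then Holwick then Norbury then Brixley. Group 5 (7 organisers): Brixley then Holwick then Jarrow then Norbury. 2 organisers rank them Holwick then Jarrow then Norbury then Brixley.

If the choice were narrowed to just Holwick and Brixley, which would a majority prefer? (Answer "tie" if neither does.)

Ballots ranking Holwick above Brixley: 1 + 1 + 5 + 2 = 9.
Ballots ranking Brixley above Holwick: 19 − 9 = 10.
Brixley wins the head-to-head 10–9.

Brixley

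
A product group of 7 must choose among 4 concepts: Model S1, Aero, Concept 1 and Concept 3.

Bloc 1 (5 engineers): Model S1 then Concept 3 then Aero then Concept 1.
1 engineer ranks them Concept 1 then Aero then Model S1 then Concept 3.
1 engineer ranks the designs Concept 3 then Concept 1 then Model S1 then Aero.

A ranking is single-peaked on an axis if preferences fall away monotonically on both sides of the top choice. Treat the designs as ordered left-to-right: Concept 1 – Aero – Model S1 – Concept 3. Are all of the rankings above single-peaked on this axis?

Axis positions: Concept 1=1, Aero=2, Model S1=3, Concept 3=4.
Bloc 1 (peak Model S1 at position 3): ranking walks positions 3-4-2-1, expanding outward from the peak — single-peaked.
Bloc 2 (peak Concept 1 at position 1): ranking walks positions 1-2-3-4, expanding outward from the peak — single-peaked.
Bloc 3: ranking walks positions 4-1-3-2; Concept 1 is ranked above Model S1 even though Model S1 lies between Concept 1 and the peak Concept 3 on the axis — preferences dip and rise again. Not single-peaked.
Bloc 3 violates single-peakedness, so the profile is not single-peaked on this axis.

no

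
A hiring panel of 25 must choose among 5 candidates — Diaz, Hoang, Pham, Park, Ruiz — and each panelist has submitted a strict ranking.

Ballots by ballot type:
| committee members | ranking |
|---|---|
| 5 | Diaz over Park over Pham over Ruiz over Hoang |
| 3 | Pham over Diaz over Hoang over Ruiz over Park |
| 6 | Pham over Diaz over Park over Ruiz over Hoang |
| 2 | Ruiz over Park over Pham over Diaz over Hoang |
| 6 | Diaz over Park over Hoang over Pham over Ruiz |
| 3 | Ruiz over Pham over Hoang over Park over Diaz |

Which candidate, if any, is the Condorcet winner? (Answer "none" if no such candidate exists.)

Head-to-head results (25 committee members):
Diaz vs Hoang: Diaz wins 22–3.
Diaz vs Pham: 5+6 = 11 for Diaz, 14 for Pham — Pham by 14–11.
Diaz vs Park: Diaz is ranked higher on 5+3+6+6 = 20 ballots, Park on 5. Diaz wins 20–5.
Diaz vs Ruiz: 20 to 5, Diaz.
Hoang–Pham: Pham 19–6.
Hoang vs Park: Park wins 19–6.
Hoang vs Ruiz: Ruiz wins 16–9.
Pham vs Park: Park wins 13–12.
Pham vs Ruiz: Pham, 20–5.
Park vs Ruiz: 17 to 8, Park.
No candidate is unbeaten: Diaz loses to Pham; Hoang loses to Diaz; Pham loses to Park; Park loses to Diaz; Ruiz loses to Diaz. In particular Diaz → Park → Pham → Diaz is a majority cycle — no Condorcet winner exists.

none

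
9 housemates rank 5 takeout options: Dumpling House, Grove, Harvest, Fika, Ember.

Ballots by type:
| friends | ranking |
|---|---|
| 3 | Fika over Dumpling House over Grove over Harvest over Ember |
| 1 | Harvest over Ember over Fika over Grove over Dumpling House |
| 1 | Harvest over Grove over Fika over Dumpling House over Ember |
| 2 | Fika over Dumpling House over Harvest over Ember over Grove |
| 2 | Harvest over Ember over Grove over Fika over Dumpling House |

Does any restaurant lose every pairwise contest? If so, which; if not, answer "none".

Pairwise majorities:
Dumpling House–Grove: Dumpling House 5–4.
Dumpling House vs Harvest: 5 to 4, Dumpling House.
Dumpling House vs Fika: Dumpling House is ranked higher on 0 ballots, Fika on 9. Fika wins 9–0.
Dumpling House vs Ember: 3+1+2 = 6 for Dumpling House, 3 for Ember — Dumpling House by 6–3.
Grove vs Harvest: Grove is ranked higher on 3 ballots, Harvest on 6. Harvest wins 6–3.
Grove vs Fika: 3 to 6, Fika.
Grove–Ember: Ember 5–4.
Harvest vs Fika: Fika wins 5–4.
Harvest vs Ember: 9 to 0, Harvest.
Fika–Ember: Fika 6–3.
Grove is beaten in every head-to-head and is the Condorcet loser.

Grove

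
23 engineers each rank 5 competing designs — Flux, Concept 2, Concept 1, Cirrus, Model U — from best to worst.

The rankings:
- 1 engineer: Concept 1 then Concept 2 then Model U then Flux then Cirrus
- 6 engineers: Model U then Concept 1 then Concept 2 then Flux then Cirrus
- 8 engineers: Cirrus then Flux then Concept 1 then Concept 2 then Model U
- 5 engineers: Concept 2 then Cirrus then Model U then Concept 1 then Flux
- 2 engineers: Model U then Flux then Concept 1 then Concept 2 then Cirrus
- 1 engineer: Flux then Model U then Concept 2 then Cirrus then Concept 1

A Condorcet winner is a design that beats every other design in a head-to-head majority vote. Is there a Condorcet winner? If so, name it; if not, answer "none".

none

Pairwise majorities:
Flux vs Concept 2: Concept 2 wins 12–11.
Flux vs Concept 1: 11 to 12, Concept 1.
Flux vs Cirrus: 1+6+2+1 = 10 for Flux, 13 for Cirrus — Cirrus by 13–10.
Flux vs Model U: Flux is ranked higher on 8+1 = 9 ballots, Model U on 14. Model U wins 14–9.
Concept 2 vs Concept 1: 6 to 17, Concept 1.
Concept 2 vs Cirrus: 15 to 8, Concept 2.
Concept 2 vs Model U: Concept 2 is ranked higher on 1+8+5 = 14 ballots, Model U on 9. Concept 2 wins 14–9.
Concept 1 vs Cirrus: 1+6+2 = 9 for Concept 1, 14 for Cirrus — Cirrus by 14–9.
Concept 1 vs Model U: 9 to 14, Model U.
Cirrus–Model U: Cirrus 13–10.
Every design loses at least once (Flux loses to Concept 2; Concept 2 loses to Concept 1; Concept 1 loses to Cirrus; Cirrus loses to Concept 2; Model U loses to Concept 2). The majority relation contains the cycle Concept 2 beats Cirrus beats Concept 1 beats Concept 2, so there is no Condorcet winner.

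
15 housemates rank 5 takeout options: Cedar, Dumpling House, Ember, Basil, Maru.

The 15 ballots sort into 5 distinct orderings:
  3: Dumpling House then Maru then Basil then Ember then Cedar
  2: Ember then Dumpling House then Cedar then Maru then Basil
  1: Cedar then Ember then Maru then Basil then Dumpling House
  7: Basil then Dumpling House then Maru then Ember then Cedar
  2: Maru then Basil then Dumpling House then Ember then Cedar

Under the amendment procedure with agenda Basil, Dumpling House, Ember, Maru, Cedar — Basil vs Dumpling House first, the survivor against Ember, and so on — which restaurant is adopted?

Round 1: Basil vs Dumpling House — 10–5, Basil advances.
Round 2: Basil vs Ember — 12–3, Basil advances.
Round 3: Basil vs Maru — 7–8, Maru advances.
Round 4: Maru vs Cedar — 12–3, Maru advances.
Maru survives the agenda.

Maru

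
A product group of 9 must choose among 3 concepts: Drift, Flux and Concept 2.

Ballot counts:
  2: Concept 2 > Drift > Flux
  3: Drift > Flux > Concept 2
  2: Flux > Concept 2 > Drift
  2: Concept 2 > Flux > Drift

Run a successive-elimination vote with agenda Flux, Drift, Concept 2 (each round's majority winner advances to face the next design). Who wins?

Concept 2

Round 1: Flux vs Drift — 4–5, Drift advances.
Round 2: Drift vs Concept 2 — 3–6, Concept 2 advances.
The agenda winner is Concept 2.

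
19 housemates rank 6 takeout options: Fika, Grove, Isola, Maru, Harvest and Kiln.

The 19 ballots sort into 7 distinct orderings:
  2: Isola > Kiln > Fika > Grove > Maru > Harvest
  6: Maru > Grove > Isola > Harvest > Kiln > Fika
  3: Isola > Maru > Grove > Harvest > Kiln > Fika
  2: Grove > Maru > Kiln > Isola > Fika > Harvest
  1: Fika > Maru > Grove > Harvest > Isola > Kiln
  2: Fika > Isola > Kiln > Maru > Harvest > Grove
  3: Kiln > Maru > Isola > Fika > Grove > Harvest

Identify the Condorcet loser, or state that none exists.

none

Pairwise majorities:
Fika–Grove: Grove 11–8.
Fika vs Isola: 1+2 = 3 for Fika, 16 for Isola — Isola by 16–3.
Fika vs Maru: Maru, 14–5.
Fika vs Harvest: Fika wins 10–9.
Fika vs Kiln: 1+2 = 3 for Fika, 16 for Kiln — Kiln by 16–3.
Grove vs Isola: Isola, 10–9.
Grove vs Maru: 4 to 15, Maru.
Grove vs Harvest: Grove, 17–2.
Grove vs Kiln: Grove wins 12–7.
Isola vs Maru: Isola preferred on 2+3+2 = 7 ballots; Maru wins 12–7.
Isola vs Harvest: 2+6+3+2+2+3 = 18 for Isola, 1 for Harvest — Isola by 18–1.
Isola vs Kiln: Isola is ranked higher on 2+6+3+1+2 = 14 ballots, Kiln on 5. Isola wins 14–5.
Maru vs Harvest: Maru, 19–0.
Maru vs Kiln: Maru, 12–7.
Harvest–Kiln: Harvest 10–9.
No restaurant is winless: Fika beats Harvest; Grove beats Fika; Isola beats Fika; Maru beats Fika; Harvest beats Kiln; Kiln beats Fika. There is no Condorcet loser.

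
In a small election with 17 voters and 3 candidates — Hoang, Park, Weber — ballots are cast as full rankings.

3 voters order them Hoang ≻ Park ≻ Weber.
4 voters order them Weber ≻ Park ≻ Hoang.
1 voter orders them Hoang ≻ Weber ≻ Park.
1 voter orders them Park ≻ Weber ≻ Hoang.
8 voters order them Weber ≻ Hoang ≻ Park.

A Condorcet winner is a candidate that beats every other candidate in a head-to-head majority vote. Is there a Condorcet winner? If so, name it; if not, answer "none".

Weber

Check each pair by majority over 17 ballots:
Hoang–Park: Hoang 12–5.
Hoang vs Weber: 4 to 13, Weber.
Park vs Weber: Park is ranked higher on 3+1 = 4 ballots, Weber on 13. Weber wins 13–4.
Weber wins every pairwise contest, so Weber is the Condorcet winner.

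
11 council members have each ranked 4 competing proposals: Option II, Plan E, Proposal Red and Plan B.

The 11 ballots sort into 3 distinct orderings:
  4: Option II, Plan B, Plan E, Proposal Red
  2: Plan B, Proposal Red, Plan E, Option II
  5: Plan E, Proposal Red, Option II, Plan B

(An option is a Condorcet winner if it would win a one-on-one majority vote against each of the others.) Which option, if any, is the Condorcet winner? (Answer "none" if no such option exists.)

none

Pairwise majorities:
Option II vs Plan E: Plan E, 7–4.
Option II vs Proposal Red: Proposal Red wins 7–4.
Option II vs Plan B: Option II wins 9–2.
Plan E vs Proposal Red: Plan E, 9–2.
Plan E vs Plan B: Plan B, 6–5.
Proposal Red–Plan B: Plan B 6–5.
Each option drops at least one matchup (Option II loses to Plan E; Plan E loses to Plan B; Proposal Red loses to Plan E; Plan B loses to Option II); the cycle Option II > Plan B > Plan E > Option II rules out a Condorcet winner.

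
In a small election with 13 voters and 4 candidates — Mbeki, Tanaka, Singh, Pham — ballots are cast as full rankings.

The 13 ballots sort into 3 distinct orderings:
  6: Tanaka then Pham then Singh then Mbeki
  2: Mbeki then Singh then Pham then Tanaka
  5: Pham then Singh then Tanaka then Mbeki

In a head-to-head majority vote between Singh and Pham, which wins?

Ballots ranking Singh above Pham: 2.
Ballots ranking Pham above Singh: 13 − 2 = 11.
Pham wins the head-to-head 11–2.

Pham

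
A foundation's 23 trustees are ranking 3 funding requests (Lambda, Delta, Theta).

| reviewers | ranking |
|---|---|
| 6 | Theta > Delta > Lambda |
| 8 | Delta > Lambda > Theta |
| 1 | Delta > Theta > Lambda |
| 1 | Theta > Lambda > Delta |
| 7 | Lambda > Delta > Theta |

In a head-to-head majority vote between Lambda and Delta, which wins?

Delta

Ballots ranking Lambda above Delta: 1 + 7 = 8.
Ballots ranking Delta above Lambda: 23 − 8 = 15.
Delta wins the head-to-head 15–8.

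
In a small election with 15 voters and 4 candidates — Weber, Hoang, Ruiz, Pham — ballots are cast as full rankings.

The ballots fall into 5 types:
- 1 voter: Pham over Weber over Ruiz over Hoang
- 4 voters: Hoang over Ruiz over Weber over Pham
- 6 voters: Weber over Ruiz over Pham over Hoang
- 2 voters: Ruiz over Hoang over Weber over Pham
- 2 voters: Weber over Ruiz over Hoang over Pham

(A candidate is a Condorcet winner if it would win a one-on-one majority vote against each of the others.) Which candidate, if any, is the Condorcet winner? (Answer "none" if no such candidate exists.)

Head-to-head results (15 voters):
Weber vs Hoang: Weber, 9–6.
Weber vs Ruiz: Weber preferred on 1+6+2 = 9 ballots; Weber wins 9–6.
Weber vs Pham: 14 to 1, Weber.
Hoang vs Ruiz: Ruiz wins 11–4.
Hoang vs Pham: Hoang is ranked higher on 4+2+2 = 8 ballots, Pham on 7. Hoang wins 8–7.
Ruiz vs Pham: 14 to 1, Ruiz.
Weber beats each of Hoang, Ruiz, Pham — Weber is the Condorcet winner.

Weber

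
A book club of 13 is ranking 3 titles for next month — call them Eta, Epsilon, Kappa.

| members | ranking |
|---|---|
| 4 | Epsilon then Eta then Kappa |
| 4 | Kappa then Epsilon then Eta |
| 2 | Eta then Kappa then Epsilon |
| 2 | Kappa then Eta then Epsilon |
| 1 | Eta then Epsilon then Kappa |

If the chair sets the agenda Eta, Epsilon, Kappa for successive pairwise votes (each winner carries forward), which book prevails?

Kappa

Round 1: Eta vs Epsilon — 5–8, Epsilon advances.
Round 2: Epsilon vs Kappa — 5–8, Kappa advances.
The agenda winner is Kappa.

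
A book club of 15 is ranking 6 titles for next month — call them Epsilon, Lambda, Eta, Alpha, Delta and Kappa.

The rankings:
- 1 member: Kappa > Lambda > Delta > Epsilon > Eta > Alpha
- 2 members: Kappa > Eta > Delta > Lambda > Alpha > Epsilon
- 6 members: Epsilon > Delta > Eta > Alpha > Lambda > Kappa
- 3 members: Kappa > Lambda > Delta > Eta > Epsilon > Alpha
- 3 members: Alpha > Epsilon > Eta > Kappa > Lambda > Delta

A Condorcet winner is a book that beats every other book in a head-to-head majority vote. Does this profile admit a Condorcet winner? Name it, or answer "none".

Pairwise majorities:
Epsilon vs Lambda: Epsilon wins 9–6.
Epsilon vs Eta: Epsilon, 10–5.
Epsilon vs Alpha: Epsilon wins 10–5.
Epsilon–Delta: Epsilon 9–6.
Epsilon vs Kappa: Epsilon, 9–6.
Lambda–Eta: Eta 11–4.
Lambda vs Alpha: Alpha wins 9–6.
Lambda–Delta: Delta 8–7.
Lambda vs Kappa: Kappa, 9–6.
Eta vs Alpha: Eta wins 12–3.
Eta–Delta: Delta 10–5.
Eta–Kappa: Eta 9–6.
Alpha vs Delta: Delta wins 12–3.
Alpha vs Kappa: Alpha, 9–6.
Delta vs Kappa: Kappa, 9–6.
Epsilon wins every pairwise contest, so Epsilon is the Condorcet winner.

Epsilon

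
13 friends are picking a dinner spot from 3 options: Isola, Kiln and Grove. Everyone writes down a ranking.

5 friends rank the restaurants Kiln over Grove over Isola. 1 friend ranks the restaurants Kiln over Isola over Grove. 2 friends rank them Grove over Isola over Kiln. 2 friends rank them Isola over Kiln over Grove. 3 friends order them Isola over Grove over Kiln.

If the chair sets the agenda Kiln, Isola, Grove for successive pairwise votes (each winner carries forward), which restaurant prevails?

Grove

Round 1: Kiln vs Isola — 6–7, Isola advances.
Round 2: Isola vs Grove — 6–7, Grove advances.
Grove survives the agenda.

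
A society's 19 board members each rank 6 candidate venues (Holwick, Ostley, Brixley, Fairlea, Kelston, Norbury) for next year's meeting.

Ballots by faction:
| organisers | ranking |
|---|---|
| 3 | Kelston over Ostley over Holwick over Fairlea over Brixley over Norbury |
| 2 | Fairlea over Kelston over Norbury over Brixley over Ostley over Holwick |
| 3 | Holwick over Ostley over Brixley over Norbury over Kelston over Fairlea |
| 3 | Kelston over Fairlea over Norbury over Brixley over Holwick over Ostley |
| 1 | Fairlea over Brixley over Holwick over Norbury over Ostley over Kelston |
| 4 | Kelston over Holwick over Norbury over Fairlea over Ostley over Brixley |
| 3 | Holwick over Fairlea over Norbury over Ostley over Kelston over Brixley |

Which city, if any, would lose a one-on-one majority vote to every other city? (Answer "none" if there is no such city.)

Head-to-head results (19 organisers):
Holwick vs Ostley: Holwick preferred on 3+3+1+4+3 = 14 ballots; Holwick wins 14–5.
Holwick vs Brixley: Holwick, 13–6.
Holwick vs Fairlea: Holwick preferred on 3+3+4+3 = 13 ballots; Holwick wins 13–6.
Holwick–Kelston: Kelston 12–7.
Holwick vs Norbury: 3+3+1+4+3 = 14 for Holwick, 5 for Norbury — Holwick by 14–5.
Ostley vs Brixley: Ostley wins 13–6.
Ostley vs Fairlea: Fairlea, 13–6.
Ostley vs Kelston: Kelston wins 12–7.
Ostley vs Norbury: 6 to 13, Norbury.
Brixley vs Fairlea: Fairlea wins 16–3.
Brixley vs Kelston: Kelston, 15–4.
Brixley vs Norbury: Brixley is ranked higher on 3+3+1 = 7 ballots, Norbury on 12. Norbury wins 12–7.
Fairlea vs Kelston: 6 to 13, Kelston.
Fairlea vs Norbury: 3+2+3+1+3 = 12 for Fairlea, 7 for Norbury — Fairlea by 12–7.
Kelston–Norbury: Kelston 12–7.
Brixley loses to every other city — it is the Condorcet loser.

Brixley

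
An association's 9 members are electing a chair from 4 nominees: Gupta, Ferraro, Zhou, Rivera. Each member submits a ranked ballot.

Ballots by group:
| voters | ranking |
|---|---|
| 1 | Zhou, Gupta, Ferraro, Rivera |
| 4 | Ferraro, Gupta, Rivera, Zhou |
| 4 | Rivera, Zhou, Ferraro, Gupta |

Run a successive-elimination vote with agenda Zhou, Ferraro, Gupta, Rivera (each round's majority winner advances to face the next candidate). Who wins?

Rivera

Round 1: Zhou vs Ferraro — 5–4, Zhou advances.
Round 2: Zhou vs Gupta — 5–4, Zhou advances.
Round 3: Zhou vs Rivera — 1–8, Rivera advances.
The agenda winner is Rivera.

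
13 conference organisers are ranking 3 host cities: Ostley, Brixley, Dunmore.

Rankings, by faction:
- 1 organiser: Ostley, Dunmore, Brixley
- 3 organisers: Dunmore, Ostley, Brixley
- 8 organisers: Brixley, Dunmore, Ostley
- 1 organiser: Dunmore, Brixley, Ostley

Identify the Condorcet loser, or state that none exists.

Pairwise majorities:
Ostley vs Brixley: Ostley is ranked higher on 1+3 = 4 ballots, Brixley on 9. Brixley wins 9–4.
Ostley vs Dunmore: Ostley is ranked higher on 1 ballot, Dunmore on 12. Dunmore wins 12–1.
Brixley vs Dunmore: Brixley wins 8–5.
Ostley loses to every other city — it is the Condorcet loser.

Ostley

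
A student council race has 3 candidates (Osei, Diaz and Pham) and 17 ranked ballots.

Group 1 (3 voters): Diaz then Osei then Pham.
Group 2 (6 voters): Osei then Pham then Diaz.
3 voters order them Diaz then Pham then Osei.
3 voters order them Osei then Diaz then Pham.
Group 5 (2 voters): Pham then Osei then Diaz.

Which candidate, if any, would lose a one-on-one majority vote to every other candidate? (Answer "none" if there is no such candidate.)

Pairwise majorities:
Osei vs Diaz: Osei wins 11–6.
Osei vs Pham: 3+6+3 = 12 for Osei, 5 for Pham — Osei by 12–5.
Diaz–Pham: Diaz 9–8.
Pham is beaten in every head-to-head and is the Condorcet loser.

Pham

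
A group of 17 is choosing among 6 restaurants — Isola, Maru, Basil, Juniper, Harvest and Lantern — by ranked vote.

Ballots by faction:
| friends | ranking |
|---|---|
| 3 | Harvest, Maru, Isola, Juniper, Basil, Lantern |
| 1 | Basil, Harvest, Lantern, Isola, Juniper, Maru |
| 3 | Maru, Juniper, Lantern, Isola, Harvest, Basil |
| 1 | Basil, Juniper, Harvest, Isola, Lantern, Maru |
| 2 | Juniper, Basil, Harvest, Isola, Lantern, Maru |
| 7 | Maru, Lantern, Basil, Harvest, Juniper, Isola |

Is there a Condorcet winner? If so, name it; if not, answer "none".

Head-to-head results (17 friends):
Isola–Maru: Maru 13–4.
Isola vs Basil: Isola preferred on 3+3 = 6 ballots; Basil wins 11–6.
Isola vs Juniper: Juniper wins 13–4.
Isola vs Harvest: Harvest, 14–3.
Isola vs Lantern: Isola is ranked higher on 3+1+2 = 6 ballots, Lantern on 11. Lantern wins 11–6.
Maru vs Basil: 13 to 4, Maru.
Maru vs Juniper: Maru preferred on 3+3+7 = 13 ballots; Maru wins 13–4.
Maru vs Harvest: Maru, 10–7.
Maru vs Lantern: 13 to 4, Maru.
Basil vs Juniper: Basil wins 9–8.
Basil vs Harvest: Basil wins 11–6.
Basil vs Lantern: Basil preferred on 3+1+1+2 = 7 ballots; Lantern wins 10–7.
Juniper–Harvest: Harvest 11–6.
Juniper vs Lantern: Juniper wins 9–8.
Harvest vs Lantern: 3+1+1+2 = 7 for Harvest, 10 for Lantern — Lantern by 10–7.
Only Maru has no losses; Maru is the Condorcet winner.

Maru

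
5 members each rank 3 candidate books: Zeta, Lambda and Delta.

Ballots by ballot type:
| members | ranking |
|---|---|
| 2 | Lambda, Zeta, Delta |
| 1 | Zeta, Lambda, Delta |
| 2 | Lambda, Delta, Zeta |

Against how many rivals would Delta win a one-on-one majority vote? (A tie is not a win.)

0

Delta against each rival (5 members):
Delta–Zeta: Zeta 3–2.
Delta vs Lambda: Delta is ranked higher on 0 ballots, Lambda on 5. Lambda wins 5–0.
Delta beats no one; loses to Zeta, Lambda — 0 pairwise wins.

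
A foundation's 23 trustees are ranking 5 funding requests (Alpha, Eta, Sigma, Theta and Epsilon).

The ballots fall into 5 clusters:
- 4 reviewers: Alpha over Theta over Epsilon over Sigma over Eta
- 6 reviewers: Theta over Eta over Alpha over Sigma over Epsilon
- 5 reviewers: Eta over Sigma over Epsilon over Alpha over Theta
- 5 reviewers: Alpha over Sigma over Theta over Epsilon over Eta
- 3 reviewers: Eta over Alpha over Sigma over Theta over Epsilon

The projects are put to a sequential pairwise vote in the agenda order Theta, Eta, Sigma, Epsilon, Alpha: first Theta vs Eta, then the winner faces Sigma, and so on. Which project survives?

Round 1: Theta vs Eta — 15–8, Theta advances.
Round 2: Theta vs Sigma — 10–13, Sigma advances.
Round 3: Sigma vs Epsilon — 19–4, Sigma advances.
Round 4: Sigma vs Alpha — 5–18, Alpha advances.
Alpha survives the agenda.

Alpha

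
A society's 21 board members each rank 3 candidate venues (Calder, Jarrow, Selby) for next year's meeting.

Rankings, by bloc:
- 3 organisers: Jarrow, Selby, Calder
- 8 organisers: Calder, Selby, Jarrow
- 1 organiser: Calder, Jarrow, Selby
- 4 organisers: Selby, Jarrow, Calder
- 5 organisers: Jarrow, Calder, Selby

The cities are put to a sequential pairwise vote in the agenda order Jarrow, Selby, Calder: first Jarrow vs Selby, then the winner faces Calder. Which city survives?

Round 1: Jarrow vs Selby — 9–12, Selby advances.
Round 2: Selby vs Calder — 7–14, Calder advances.
The agenda winner is Calder.

Calder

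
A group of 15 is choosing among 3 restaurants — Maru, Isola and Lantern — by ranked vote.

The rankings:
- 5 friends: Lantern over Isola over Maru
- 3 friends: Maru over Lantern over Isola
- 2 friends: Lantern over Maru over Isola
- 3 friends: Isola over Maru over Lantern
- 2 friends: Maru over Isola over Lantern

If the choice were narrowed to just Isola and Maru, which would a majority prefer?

Isola

Ballots ranking Isola above Maru: 5 + 3 = 8.
Ballots ranking Maru above Isola: 15 − 8 = 7.
Isola wins the head-to-head 8–7.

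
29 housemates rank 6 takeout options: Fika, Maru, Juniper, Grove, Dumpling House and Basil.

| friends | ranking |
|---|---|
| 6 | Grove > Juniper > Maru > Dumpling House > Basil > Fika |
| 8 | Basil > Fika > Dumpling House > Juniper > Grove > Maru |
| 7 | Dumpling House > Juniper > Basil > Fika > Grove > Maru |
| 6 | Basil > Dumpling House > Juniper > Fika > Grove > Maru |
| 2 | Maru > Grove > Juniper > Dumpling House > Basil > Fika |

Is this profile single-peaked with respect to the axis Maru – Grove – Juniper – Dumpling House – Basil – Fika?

yes

Axis positions: Maru=1, Grove=2, Juniper=3, Dumpling House=4, Basil=5, Fika=6.
Faction 1 (peak Grove at position 2): ranking walks positions 2-3-1-4-5-6, expanding outward from the peak — single-peaked.
Faction 2 (peak Basil at position 5): ranking walks positions 5-6-4-3-2-1, expanding outward from the peak — single-peaked.
Faction 3 (peak Dumpling House at position 4): ranking walks positions 4-3-5-6-2-1, expanding outward from the peak — single-peaked.
Faction 4 (peak Basil at position 5): ranking walks positions 5-4-3-6-2-1, expanding outward from the peak — single-peaked.
Faction 5 (peak Maru at position 1): ranking walks positions 1-2-3-4-5-6, expanding outward from the peak — single-peaked.
Every ranking is single-peaked on this axis.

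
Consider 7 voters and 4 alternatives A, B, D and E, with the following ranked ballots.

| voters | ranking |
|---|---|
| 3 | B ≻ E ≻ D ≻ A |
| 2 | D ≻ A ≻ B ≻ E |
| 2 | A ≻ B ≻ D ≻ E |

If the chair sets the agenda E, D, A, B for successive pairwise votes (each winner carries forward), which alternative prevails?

B

Round 1: E vs D — 3–4, D advances.
Round 2: D vs A — 5–2, D advances.
Round 3: D vs B — 2–5, B advances.
The agenda winner is B.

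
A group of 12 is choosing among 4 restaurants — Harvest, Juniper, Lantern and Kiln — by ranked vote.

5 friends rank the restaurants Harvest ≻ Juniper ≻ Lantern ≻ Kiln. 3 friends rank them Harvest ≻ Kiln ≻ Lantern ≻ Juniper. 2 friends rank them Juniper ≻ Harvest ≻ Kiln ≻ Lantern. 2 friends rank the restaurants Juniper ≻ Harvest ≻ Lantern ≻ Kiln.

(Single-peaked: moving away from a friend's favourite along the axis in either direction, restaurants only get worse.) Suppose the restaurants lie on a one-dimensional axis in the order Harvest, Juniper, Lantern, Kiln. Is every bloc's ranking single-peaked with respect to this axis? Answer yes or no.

Axis positions: Harvest=1, Juniper=2, Lantern=3, Kiln=4.
Bloc 1 (peak Harvest at position 1): ranking walks positions 1-2-3-4, expanding outward from the peak — single-peaked.
Bloc 2: ranking walks positions 1-4-3-2; Kiln is ranked above Juniper even though Juniper lies between Kiln and the peak Harvest on the axis — preferences dip and rise again. Not single-peaked.
Bloc 3: ranking walks positions 2-1-4-3; Kiln is ranked above Lantern even though Lantern lies between Kiln and the peak Juniper on the axis — preferences dip and rise again. Not single-peaked.
Bloc 4 (peak Juniper at position 2): ranking walks positions 2-1-3-4, expanding outward from the peak — single-peaked.
Bloc 2 violates single-peakedness, so the profile is not single-peaked on this axis.

no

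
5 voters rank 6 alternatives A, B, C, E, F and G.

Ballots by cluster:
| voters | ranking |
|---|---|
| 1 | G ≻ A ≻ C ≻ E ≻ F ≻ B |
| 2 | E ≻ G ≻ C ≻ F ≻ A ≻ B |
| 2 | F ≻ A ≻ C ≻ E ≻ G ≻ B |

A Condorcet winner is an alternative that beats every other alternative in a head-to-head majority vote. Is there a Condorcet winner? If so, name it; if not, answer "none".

none

Head-to-head results (5 voters):
A–B: A 5–0.
A vs C: A wins 3–2.
A vs E: A preferred on 1+2 = 3 ballots; A wins 3–2.
A vs F: F, 4–1.
A vs G: A preferred on 2 ballots; G wins 3–2.
B–C: C 5–0.
B vs E: 0 to 5, E.
B vs F: 0 for B, 5 for F — F by 5–0.
B vs G: B is ranked higher on 0 ballots, G on 5. G wins 5–0.
C vs E: C preferred on 1+2 = 3 ballots; C wins 3–2.
C vs F: C preferred on 1+2 = 3 ballots; C wins 3–2.
C vs G: C preferred on 2 ballots; G wins 3–2.
E vs F: E wins 3–2.
E vs G: 4 to 1, E.
F vs G: G, 3–2.
Every alternative loses at least once (A loses to F; B loses to A; C loses to A; E loses to A; F loses to C; G loses to E). The majority relation contains the cycle A beats C beats F beats A, so there is no Condorcet winner.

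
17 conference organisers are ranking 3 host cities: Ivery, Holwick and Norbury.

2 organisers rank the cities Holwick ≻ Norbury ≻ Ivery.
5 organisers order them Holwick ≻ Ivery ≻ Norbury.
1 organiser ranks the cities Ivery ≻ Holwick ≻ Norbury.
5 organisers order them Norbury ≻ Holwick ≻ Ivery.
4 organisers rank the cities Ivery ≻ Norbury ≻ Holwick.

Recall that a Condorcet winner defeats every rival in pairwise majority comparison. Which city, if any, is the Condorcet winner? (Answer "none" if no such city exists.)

none

Check each pair by majority over 17 ballots:
Ivery vs Holwick: Ivery preferred on 1+4 = 5 ballots; Holwick wins 12–5.
Ivery vs Norbury: 10 to 7, Ivery.
Holwick vs Norbury: 8 to 9, Norbury.
No city is unbeaten: Ivery loses to Holwick; Holwick loses to Norbury; Norbury loses to Ivery. In particular Ivery → Norbury → Holwick → Ivery is a majority cycle — no Condorcet winner exists.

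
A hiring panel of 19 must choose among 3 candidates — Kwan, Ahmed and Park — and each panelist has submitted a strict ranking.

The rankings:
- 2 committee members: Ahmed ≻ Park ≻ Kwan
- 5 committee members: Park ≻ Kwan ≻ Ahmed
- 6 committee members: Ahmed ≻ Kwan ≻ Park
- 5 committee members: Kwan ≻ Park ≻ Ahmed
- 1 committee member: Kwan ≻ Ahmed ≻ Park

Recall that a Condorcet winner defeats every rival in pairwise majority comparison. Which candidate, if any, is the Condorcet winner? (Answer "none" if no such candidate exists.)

Check each pair by majority over 19 ballots:
Kwan–Ahmed: Kwan 11–8.
Kwan vs Park: Kwan wins 12–7.
Ahmed vs Park: Park wins 10–9.
Kwan beats each of Ahmed, Park — Kwan is the Condorcet winner.

Kwan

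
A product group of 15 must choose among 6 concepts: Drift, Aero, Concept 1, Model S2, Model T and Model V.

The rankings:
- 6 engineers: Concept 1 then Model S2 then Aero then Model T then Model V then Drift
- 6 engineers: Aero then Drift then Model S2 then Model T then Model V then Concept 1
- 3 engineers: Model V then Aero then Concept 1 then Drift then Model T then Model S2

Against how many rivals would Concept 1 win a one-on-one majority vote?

Concept 1 against each rival (15 engineers):
Concept 1 vs Drift: Concept 1, 9–6.
Concept 1 vs Aero: Concept 1 is ranked higher on 6 ballots, Aero on 9. Aero wins 9–6.
Concept 1 vs Model S2: Concept 1 wins 9–6.
Concept 1 vs Model T: Concept 1 preferred on 6+3 = 9 ballots; Concept 1 wins 9–6.
Concept 1 vs Model V: Model V wins 9–6.
Concept 1 beats Drift, Model S2, Model T; loses to Aero, Model V — 3 pairwise wins.

3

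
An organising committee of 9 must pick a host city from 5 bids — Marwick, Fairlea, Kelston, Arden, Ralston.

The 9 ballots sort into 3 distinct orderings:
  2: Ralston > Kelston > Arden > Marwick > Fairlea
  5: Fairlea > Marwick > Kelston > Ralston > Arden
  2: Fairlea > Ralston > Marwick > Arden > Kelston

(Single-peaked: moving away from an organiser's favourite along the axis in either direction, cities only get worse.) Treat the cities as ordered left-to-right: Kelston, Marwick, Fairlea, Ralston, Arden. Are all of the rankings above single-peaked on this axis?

Axis positions: Kelston=1, Marwick=2, Fairlea=3, Ralston=4, Arden=5.
Cluster 1: ranking walks positions 4-1-5-2-3; Kelston is ranked above Fairlea even though Fairlea lies between Kelston and the peak Ralston on the axis — preferences dip and rise again. Not single-peaked.
Cluster 2 (peak Fairlea at position 3): ranking walks positions 3-2-1-4-5, expanding outward from the peak — single-peaked.
Cluster 3 (peak Fairlea at position 3): ranking walks positions 3-4-2-5-1, expanding outward from the peak — single-peaked.
Cluster 1 violates single-peakedness, so the profile is not single-peaked on this axis.

no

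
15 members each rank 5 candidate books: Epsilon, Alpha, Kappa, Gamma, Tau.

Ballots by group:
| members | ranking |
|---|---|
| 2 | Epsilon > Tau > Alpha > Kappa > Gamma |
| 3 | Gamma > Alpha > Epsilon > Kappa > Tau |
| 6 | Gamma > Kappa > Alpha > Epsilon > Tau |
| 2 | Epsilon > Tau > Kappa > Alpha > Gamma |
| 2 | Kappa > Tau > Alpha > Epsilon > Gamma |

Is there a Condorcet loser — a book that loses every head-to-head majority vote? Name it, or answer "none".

Tau

Pairwise majorities:
Epsilon–Alpha: Alpha 11–4.
Epsilon vs Kappa: 7 to 8, Kappa.
Epsilon vs Gamma: Epsilon is ranked higher on 2+2+2 = 6 ballots, Gamma on 9. Gamma wins 9–6.
Epsilon vs Tau: Epsilon, 13–2.
Alpha vs Kappa: Kappa wins 10–5.
Alpha vs Gamma: Gamma, 9–6.
Alpha vs Tau: Alpha, 9–6.
Kappa vs Gamma: Kappa preferred on 2+2+2 = 6 ballots; Gamma wins 9–6.
Kappa vs Tau: Kappa, 11–4.
Gamma–Tau: Gamma 9–6.
Tau is beaten in every head-to-head and is the Condorcet loser.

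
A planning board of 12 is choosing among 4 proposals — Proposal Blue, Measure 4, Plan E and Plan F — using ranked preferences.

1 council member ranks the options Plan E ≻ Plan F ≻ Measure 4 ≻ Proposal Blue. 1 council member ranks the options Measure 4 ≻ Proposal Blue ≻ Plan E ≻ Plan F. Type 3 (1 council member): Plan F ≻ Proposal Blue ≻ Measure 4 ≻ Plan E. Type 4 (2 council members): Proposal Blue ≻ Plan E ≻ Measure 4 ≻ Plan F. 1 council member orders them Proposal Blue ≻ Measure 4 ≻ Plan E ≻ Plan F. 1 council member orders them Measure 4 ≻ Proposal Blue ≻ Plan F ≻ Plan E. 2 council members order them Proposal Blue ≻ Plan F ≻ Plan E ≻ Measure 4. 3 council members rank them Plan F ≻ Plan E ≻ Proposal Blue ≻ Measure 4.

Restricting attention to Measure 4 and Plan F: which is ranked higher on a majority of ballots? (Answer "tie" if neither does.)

Plan F

Ballots ranking Measure 4 above Plan F: 1 + 2 + 1 + 1 = 5.
Ballots ranking Plan F above Measure 4: 12 − 5 = 7.
Plan F wins the head-to-head 7–5.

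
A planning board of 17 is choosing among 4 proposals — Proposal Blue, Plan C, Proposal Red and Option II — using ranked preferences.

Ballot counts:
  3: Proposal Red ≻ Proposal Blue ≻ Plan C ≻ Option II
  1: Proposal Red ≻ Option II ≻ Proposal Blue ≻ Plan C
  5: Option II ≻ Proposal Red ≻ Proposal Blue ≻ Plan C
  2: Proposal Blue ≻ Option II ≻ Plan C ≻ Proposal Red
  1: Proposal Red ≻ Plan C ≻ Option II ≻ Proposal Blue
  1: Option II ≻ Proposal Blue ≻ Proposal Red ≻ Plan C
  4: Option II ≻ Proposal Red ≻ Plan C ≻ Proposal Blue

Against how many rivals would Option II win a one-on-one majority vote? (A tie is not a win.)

Option II against each rival (17 council members):
Option II vs Proposal Blue: 12 to 5, Option II.
Option II vs Plan C: Option II is ranked higher on 1+5+2+1+4 = 13 ballots, Plan C on 4. Option II wins 13–4.
Option II vs Proposal Red: Option II wins 12–5.
Option II beats Proposal Blue, Plan C, Proposal Red — 3 pairwise wins.

3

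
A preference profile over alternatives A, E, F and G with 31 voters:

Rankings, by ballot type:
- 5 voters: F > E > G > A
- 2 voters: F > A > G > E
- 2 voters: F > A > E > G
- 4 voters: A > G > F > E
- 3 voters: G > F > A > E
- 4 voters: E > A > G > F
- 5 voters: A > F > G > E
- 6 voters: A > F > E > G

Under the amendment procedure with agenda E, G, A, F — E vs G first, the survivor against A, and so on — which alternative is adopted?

Round 1: E vs G — 17–14, E advances.
Round 2: E vs A — 9–22, A advances.
Round 3: A vs F — 19–12, A advances.
A survives the agenda.

A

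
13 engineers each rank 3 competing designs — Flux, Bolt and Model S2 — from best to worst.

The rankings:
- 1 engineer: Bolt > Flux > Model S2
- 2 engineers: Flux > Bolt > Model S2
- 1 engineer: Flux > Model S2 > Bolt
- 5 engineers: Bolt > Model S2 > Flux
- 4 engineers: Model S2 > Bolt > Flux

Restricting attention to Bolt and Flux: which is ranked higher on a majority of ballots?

Bolt

Ballots ranking Bolt above Flux: 1 + 5 + 4 = 10.
Ballots ranking Flux above Bolt: 13 − 10 = 3.
Bolt wins the head-to-head 10–3.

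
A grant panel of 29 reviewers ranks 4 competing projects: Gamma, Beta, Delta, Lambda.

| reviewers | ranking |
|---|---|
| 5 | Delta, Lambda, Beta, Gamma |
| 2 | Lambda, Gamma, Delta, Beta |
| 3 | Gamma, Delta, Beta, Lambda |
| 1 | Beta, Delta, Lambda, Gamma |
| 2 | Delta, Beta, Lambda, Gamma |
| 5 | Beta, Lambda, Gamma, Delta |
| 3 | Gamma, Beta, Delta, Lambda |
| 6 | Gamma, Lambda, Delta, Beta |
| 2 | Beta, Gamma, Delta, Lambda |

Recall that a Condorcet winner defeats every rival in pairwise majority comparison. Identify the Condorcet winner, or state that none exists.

none

Head-to-head results (29 reviewers):
Gamma vs Beta: Gamma preferred on 2+3+3+6 = 14 ballots; Beta wins 15–14.
Gamma vs Delta: Gamma preferred on 2+3+5+3+6+2 = 21 ballots; Gamma wins 21–8.
Gamma vs Lambda: Gamma is ranked higher on 3+3+6+2 = 14 ballots, Lambda on 15. Lambda wins 15–14.
Beta vs Delta: Beta preferred on 1+5+3+2 = 11 ballots; Delta wins 18–11.
Beta vs Lambda: Beta preferred on 3+1+2+5+3+2 = 16 ballots; Beta wins 16–13.
Delta vs Lambda: Delta is ranked higher on 5+3+1+2+3+2 = 16 ballots, Lambda on 13. Delta wins 16–13.
No project is unbeaten: Gamma loses to Beta; Beta loses to Delta; Delta loses to Gamma; Lambda loses to Beta. In particular Gamma beats Delta beats Beta beats Gamma is a majority cycle — no Condorcet winner exists.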